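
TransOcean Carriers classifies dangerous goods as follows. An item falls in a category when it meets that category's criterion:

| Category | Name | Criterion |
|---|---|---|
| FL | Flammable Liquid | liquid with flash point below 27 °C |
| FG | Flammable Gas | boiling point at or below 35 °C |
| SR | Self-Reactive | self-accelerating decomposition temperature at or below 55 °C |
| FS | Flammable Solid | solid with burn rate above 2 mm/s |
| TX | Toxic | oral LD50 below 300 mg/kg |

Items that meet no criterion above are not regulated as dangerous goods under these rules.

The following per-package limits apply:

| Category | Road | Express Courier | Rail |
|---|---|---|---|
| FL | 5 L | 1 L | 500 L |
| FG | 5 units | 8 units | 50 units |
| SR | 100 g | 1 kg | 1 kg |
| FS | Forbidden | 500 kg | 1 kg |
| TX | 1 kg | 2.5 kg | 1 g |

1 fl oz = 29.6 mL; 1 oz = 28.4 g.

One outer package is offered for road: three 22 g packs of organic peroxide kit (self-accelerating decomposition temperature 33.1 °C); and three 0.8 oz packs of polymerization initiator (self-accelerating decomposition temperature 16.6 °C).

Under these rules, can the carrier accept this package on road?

No

Organic peroxide kit: self-accelerating decomposition temperature 33.1 °C ≤ 55 °C → Category SR (Self-Reactive).
The polymerization initiator has self-accelerating decomposition temperature 16.6 °C, which is ≤ 55 °C, so it is Category SR (Self-Reactive).
Total Category SR: (three 22 g packs = 66 g) + (three 0.8 oz packs = 68.16 g) = 134.16 g.
134.16 g > 100 g (road limit, Category SR) — over the limit.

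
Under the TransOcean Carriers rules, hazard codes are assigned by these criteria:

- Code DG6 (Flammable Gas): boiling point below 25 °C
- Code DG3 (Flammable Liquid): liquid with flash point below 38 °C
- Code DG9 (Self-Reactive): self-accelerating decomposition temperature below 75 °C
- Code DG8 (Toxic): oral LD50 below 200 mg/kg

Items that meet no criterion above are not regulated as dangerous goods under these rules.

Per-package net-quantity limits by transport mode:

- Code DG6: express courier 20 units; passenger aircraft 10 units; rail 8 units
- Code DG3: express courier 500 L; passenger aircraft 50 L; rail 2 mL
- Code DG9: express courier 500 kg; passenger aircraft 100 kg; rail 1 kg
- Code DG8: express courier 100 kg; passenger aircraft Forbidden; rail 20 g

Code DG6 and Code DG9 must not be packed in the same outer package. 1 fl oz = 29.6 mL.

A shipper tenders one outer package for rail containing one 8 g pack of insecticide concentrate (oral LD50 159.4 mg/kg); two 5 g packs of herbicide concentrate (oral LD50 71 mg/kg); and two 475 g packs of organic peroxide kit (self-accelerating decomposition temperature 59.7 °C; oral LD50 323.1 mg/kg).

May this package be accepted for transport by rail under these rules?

Yes

Oral LD50 159.4 mg/kg meets the Code DG8 criterion (Toxic), so the insecticide concentrate is Code DG8.
The herbicide concentrate has oral LD50 71 mg/kg, which is < 200 mg/kg, so it is Code DG8 (Toxic).
With self-accelerating decomposition temperature 59.7 °C (< 75 °C), the organic peroxide kit falls in Code DG9.
Code DG9 quantity: two 475 g packs = 950 g.
That is within the Code DG9 rail limit of 1 kg.
Code DG8 net quantity: 8 g + (two 5 g packs = 10 g) = 18 g.
18 g is within the rail limit of 20 g for Code DG8.
The segregation rule (Code DG6 with Code DG9) does not apply to Code DG9 with Code DG8.
Every hazard code is within its rail limit and no segregation rule is violated.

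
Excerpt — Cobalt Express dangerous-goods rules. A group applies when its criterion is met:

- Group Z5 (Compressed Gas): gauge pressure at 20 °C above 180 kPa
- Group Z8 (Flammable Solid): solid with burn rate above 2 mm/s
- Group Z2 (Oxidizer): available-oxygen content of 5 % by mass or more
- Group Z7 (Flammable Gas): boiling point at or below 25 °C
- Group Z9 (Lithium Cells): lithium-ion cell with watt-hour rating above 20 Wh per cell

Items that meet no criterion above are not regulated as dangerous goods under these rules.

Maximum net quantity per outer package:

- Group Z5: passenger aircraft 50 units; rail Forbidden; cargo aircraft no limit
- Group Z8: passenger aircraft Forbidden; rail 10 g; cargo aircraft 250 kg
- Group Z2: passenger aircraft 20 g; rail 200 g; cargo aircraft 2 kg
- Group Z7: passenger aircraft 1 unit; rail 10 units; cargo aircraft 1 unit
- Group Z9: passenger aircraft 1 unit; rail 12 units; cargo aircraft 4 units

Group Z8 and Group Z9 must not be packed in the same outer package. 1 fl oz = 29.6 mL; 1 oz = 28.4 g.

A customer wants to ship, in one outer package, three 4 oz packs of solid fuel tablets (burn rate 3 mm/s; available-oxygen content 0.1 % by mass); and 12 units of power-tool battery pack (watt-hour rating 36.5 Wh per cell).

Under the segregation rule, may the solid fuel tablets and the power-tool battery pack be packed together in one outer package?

Burn rate 3 mm/s meets the Group Z8 criterion (Flammable Solid), so the solid fuel tablets are Group Z8.
Power-tool battery pack: watt-hour rating 36.5 Wh per cell > 20 Wh per cell → Group Z9 (Lithium Cells).
Group Z8 and Group Z9 may not share an outer package.

No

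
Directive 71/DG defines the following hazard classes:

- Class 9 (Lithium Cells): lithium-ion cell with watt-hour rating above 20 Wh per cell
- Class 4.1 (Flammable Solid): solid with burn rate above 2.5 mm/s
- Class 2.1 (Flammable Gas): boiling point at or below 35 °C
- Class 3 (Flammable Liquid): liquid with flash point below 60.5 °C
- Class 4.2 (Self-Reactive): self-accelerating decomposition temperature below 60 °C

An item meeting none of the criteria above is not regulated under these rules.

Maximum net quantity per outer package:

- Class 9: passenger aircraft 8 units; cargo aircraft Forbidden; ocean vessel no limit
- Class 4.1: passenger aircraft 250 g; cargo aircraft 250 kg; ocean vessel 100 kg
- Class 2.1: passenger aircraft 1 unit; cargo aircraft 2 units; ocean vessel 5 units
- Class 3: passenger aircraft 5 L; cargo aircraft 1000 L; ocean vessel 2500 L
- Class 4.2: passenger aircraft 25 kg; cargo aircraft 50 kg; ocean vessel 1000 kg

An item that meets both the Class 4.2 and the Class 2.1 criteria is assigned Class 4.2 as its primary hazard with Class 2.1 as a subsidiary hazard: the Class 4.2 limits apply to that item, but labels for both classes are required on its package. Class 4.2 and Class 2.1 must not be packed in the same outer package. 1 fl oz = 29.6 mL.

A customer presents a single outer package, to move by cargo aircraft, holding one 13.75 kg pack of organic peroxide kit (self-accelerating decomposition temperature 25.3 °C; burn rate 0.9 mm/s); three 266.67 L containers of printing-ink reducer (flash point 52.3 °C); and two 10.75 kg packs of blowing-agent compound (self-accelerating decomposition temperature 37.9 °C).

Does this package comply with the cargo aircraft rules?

Yes

Organic peroxide kit: self-accelerating decomposition temperature 25.3 °C < 60 °C → Class 4.2 (Self-Reactive).
With flash point 52.3 °C (< 60.5 °C), the printing-ink reducer falls in Class 3.
With self-accelerating decomposition temperature 37.9 °C (< 60 °C), the blowing-agent compound falls in Class 4.2.
Total Class 4.2: 13.75 kg + (two 10.75 kg packs = 21.5 kg) = 35.25 kg.
35.25 kg is within the cargo aircraft limit of 50 kg for Class 4.2.
Class 3 quantity: three 266.67 L containers = 800.01 L.
800.01 L ≤ 1000 L (cargo aircraft limit, Class 3) — within limit.
The segregation rule (Class 4.2 with Class 2.1) does not apply to Class 4.2 with Class 3.
Every hazard class is within its cargo aircraft limit and no segregation rule is violated.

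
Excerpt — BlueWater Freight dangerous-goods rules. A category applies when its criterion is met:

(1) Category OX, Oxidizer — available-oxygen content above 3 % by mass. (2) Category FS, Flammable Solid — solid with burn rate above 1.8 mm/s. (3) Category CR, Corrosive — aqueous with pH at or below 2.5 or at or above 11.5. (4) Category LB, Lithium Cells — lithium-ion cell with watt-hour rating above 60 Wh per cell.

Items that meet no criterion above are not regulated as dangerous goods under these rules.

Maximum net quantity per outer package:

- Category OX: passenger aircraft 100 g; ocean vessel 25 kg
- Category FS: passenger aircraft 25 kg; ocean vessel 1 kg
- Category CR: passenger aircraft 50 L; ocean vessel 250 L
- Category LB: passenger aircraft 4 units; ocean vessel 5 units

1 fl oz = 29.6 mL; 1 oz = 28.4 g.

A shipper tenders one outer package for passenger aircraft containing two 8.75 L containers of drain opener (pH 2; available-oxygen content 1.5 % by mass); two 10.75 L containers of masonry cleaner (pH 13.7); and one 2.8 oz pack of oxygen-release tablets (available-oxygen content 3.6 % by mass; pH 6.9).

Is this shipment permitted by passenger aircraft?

Yes

Drain opener: pH 2 ≤ 2.5 → Category CR (Corrosive).
The masonry cleaner has pH 13.7, which is ≥ 11.5, so it is Category CR (Corrosive).
With available-oxygen content 3.6 % by mass (> 3 % by mass), the oxygen-release tablets fall in Category OX.
Category CR net quantity: (two 8.75 L containers = 17.5 L) + (two 10.75 L containers = 21.5 L) = 39 L.
39 L is within the passenger aircraft limit of 50 L for Category CR.
Category OX quantity: one 2.8 oz pack = 79.52 g.
79.52 g ≤ 100 g (passenger aircraft limit, Category OX) — within limit.
Every hazard category is within its passenger aircraft limit and no segregation rule is violated.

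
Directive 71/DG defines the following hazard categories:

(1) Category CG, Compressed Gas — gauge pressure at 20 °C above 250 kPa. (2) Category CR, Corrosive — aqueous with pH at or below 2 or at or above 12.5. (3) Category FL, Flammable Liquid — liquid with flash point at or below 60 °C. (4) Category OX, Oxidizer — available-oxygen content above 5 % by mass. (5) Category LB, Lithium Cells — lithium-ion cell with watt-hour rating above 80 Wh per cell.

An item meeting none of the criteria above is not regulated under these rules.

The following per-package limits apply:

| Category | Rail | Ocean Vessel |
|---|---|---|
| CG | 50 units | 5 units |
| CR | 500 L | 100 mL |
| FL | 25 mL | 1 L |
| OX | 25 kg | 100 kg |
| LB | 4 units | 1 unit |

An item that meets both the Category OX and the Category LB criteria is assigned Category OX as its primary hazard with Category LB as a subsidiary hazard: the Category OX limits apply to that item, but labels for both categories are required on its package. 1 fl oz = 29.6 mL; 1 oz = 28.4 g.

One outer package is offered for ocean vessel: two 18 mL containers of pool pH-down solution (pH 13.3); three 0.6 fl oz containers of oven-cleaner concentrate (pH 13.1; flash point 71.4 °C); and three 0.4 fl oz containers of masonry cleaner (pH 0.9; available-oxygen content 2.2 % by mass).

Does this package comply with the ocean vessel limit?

No

Pool pH-down solution: pH 13.3 ≥ 12.5 → Category CR (Corrosive).
pH 13.1 meets the Category CR criterion (Corrosive), so the oven-cleaner concentrate is Category CR.
pH 0.9 meets the Category CR criterion (Corrosive), so the masonry cleaner is Category CR.
Category CR net quantity: (two 18 mL containers = 36 mL) + (three 0.6 fl oz containers = 53.28 mL) + (three 0.4 fl oz containers = 35.52 mL) = 124.8 mL.
That exceeds the Category CR ocean vessel limit of 100 mL.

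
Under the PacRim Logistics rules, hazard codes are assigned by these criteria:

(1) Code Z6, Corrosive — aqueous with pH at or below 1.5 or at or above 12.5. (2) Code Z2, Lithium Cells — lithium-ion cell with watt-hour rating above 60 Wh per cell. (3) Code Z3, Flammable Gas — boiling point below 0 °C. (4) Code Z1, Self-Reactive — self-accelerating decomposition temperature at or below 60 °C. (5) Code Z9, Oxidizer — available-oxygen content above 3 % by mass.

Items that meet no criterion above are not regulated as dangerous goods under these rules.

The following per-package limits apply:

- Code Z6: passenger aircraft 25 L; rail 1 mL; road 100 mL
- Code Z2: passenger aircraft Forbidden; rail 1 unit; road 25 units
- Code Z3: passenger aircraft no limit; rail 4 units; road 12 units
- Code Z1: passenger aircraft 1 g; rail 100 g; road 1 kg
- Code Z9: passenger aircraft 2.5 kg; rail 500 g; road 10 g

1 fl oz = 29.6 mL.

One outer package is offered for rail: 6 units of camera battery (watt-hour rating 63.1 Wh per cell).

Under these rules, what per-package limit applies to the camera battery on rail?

Camera battery: watt-hour rating 63.1 Wh per cell > 60 Wh per cell → Code Z2 (Lithium Cells).
The rail limit for Code Z2 is 1 unit.

1 unit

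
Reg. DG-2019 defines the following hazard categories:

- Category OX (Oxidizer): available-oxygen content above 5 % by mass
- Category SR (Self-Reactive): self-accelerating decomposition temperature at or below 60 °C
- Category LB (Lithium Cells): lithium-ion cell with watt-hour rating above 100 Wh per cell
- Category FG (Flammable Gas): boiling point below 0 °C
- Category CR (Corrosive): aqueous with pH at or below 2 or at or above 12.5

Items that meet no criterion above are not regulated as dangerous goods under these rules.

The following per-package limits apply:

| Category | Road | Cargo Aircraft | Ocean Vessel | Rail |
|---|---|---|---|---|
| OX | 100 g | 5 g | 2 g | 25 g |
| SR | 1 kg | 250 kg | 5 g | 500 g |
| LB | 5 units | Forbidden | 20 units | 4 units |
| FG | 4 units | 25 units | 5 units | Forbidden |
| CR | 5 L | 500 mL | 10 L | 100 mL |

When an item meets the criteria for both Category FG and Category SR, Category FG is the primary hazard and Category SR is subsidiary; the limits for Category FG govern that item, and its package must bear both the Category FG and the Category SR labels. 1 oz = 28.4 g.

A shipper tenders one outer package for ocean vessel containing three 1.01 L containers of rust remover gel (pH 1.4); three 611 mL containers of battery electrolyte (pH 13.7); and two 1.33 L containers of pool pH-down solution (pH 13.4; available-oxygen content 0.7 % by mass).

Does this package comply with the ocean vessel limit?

Yes

pH 1.4 meets the Category CR criterion (Corrosive), so the rust remover gel is Category CR.
pH 13.7 meets the Category CR criterion (Corrosive), so the battery electrolyte is Category CR.
With pH 13.4 (≥ 12.5), the pool pH-down solution falls in Category CR.
Total Category CR: (three 1.01 L containers = 3.03 L) + (three 611 mL containers = 1.833 L) + (two 1.33 L containers = 2.66 L) = 7.523 L.
7.523 L is within the ocean vessel limit of 10 L for Category CR.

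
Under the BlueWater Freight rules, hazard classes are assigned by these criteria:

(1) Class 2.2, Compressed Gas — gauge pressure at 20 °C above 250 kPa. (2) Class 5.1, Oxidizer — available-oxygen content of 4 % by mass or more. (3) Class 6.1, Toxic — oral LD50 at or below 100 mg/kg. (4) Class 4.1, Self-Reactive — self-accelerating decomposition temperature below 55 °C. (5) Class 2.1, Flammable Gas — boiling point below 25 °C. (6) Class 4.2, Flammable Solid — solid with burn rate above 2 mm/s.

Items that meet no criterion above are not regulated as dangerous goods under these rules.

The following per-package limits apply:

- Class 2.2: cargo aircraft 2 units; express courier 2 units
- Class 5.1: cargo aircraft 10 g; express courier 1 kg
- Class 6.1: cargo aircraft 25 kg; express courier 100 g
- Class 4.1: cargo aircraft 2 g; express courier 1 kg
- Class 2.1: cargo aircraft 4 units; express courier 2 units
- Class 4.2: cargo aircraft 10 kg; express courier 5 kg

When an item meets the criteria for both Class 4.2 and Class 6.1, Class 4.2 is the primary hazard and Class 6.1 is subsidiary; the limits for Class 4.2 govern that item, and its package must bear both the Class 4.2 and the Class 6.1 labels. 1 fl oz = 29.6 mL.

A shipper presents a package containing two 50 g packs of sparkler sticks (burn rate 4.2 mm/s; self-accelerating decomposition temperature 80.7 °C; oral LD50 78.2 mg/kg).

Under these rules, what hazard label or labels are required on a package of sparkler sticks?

Sparkler sticks: burn rate 4.2 mm/s > 2 mm/s → Class 4.2 (Flammable Solid).
The sparkler sticks have oral LD50 78.2 mg/kg, which is ≤ 100 mg/kg, so they are Class 6.1 (Toxic).
By the precedence rule Class 4.2 is primary and Class 6.1 is subsidiary, and that rule requires both labels on the package.

Class 4.2 and 6.1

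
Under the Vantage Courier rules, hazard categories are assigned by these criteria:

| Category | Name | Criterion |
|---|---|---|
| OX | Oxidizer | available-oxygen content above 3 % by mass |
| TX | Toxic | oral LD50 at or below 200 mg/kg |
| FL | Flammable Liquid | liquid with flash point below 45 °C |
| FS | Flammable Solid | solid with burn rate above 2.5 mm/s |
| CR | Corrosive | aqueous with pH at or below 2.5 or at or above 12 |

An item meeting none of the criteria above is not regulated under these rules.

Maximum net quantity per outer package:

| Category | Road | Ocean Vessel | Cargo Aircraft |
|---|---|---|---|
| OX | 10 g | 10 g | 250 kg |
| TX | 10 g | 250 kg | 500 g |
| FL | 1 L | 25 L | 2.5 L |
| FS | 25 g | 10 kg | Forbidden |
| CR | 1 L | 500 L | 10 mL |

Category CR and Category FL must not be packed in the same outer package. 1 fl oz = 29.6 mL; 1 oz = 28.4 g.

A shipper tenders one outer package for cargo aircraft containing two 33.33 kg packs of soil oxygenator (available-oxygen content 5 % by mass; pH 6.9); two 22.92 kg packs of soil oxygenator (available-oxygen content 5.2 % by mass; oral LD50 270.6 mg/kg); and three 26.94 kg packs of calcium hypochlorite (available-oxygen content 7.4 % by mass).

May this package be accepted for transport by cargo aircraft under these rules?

With available-oxygen content 5 % by mass (> 3 % by mass), the soil oxygenator falls in Category OX.
Available-oxygen content 5.2 % by mass meets the Category OX criterion (Oxidizer), so the soil oxygenator is Category OX.
Available-oxygen content 7.4 % by mass meets the Category OX criterion (Oxidizer), so the calcium hypochlorite is Category OX.
Total Category OX: (two 33.33 kg packs = 66.66 kg) + (two 22.92 kg packs = 45.84 kg) + (three 26.94 kg packs = 80.82 kg) = 193.32 kg.
That is within the Category OX cargo aircraft limit of 250 kg.

Yes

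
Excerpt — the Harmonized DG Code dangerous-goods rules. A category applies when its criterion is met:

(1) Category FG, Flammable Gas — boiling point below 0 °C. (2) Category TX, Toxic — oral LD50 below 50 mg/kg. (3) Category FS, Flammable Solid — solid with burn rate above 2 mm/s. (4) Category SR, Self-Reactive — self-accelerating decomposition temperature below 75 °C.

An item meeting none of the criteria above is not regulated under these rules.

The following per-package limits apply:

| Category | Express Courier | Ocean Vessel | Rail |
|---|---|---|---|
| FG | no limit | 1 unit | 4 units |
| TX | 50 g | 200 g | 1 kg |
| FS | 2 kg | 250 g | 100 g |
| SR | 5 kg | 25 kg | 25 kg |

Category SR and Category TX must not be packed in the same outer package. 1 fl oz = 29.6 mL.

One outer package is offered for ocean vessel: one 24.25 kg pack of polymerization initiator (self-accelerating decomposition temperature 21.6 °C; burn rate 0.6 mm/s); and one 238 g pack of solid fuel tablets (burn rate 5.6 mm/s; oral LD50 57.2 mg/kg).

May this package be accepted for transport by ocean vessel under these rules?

Polymerization initiator: self-accelerating decomposition temperature 21.6 °C < 75 °C → Category SR (Self-Reactive).
Solid fuel tablets: burn rate 5.6 mm/s > 2 mm/s → Category FS (Flammable Solid).
Category SR quantity: 24.25 kg.
24.25 kg is within the ocean vessel limit of 25 kg for Category SR.
Category FS quantity: 238 g.
That is within the Category FS ocean vessel limit of 250 g.
The segregation rule (Category SR with Category TX) does not apply to Category SR with Category FS.
Every hazard category is within its ocean vessel limit and no segregation rule is violated.

Yes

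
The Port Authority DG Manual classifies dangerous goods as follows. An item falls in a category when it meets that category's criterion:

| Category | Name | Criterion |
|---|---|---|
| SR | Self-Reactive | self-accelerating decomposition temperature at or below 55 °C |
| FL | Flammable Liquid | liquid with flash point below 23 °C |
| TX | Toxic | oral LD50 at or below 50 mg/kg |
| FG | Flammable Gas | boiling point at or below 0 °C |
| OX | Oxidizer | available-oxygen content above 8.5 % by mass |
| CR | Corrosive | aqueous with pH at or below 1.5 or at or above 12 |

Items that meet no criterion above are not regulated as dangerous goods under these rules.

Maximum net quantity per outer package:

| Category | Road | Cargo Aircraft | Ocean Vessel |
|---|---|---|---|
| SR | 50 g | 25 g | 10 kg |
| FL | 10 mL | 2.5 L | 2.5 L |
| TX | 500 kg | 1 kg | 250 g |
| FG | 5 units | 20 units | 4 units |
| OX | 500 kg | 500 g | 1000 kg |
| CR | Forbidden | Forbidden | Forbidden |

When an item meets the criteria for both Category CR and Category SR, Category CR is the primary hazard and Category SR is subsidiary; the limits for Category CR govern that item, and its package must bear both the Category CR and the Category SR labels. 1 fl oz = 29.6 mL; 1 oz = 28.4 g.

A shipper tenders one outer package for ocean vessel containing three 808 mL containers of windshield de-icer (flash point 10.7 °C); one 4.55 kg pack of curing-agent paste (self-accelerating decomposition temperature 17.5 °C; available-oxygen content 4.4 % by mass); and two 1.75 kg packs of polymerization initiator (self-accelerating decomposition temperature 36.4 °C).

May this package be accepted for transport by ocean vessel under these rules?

Yes

Flash point 10.7 °C meets the Category FL criterion (Flammable Liquid), so the windshield de-icer is Category FL.
The curing-agent paste has self-accelerating decomposition temperature 17.5 °C, which is ≤ 55 °C, so it is Category SR (Self-Reactive).
Polymerization initiator: self-accelerating decomposition temperature 36.4 °C ≤ 55 °C → Category SR (Self-Reactive).
Category SR net quantity: 4.55 kg + (two 1.75 kg packs = 3.5 kg) = 8.05 kg.
That is within the Category SR ocean vessel limit of 10 kg.
Category FL quantity: three 808 mL containers = 2.424 L.
2.424 L is within the ocean vessel limit of 2.5 L for Category FL.
Every hazard category is within its ocean vessel limit and no segregation rule is violated.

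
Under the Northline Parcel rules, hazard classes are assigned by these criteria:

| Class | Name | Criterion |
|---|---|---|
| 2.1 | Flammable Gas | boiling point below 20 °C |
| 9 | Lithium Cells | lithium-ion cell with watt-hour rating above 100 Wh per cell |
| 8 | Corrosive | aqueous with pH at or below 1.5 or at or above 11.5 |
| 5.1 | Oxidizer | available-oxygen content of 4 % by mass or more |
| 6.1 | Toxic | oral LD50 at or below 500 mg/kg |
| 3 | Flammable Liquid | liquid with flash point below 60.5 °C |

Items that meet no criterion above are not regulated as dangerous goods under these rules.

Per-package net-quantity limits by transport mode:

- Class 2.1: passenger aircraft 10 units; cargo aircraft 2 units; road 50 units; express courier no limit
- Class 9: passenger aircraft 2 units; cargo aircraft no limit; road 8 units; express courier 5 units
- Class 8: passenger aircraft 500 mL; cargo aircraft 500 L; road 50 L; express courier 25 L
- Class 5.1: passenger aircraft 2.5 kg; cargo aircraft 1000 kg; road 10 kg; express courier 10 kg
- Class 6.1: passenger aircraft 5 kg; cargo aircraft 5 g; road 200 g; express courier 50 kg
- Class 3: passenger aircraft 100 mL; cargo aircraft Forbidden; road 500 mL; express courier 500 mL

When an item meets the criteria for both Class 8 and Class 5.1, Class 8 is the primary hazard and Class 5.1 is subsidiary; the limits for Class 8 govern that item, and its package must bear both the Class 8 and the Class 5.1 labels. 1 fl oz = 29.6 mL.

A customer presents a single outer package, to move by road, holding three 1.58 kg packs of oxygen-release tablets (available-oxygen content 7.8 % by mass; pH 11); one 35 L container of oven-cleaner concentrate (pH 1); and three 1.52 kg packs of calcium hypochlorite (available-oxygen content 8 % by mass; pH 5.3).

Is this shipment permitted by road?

Yes

The oxygen-release tablets have available-oxygen content 7.8 % by mass, which is ≥ 4 % by mass, so they are Class 5.1 (Oxidizer).
pH 1 meets the Class 8 criterion (Corrosive), so the oven-cleaner concentrate is Class 8.
With available-oxygen content 8 % by mass (≥ 4 % by mass), the calcium hypochlorite falls in Class 5.1.
Class 8 quantity: 35 L.
35 L ≤ 50 L (road limit, Class 8) — within limit.
Class 5.1 net quantity: (three 1.58 kg packs = 4.74 kg) + (three 1.52 kg packs = 4.56 kg) = 9.3 kg.
That is within the Class 5.1 road limit of 10 kg.
Every hazard class is within its road limit and no segregation rule is violated.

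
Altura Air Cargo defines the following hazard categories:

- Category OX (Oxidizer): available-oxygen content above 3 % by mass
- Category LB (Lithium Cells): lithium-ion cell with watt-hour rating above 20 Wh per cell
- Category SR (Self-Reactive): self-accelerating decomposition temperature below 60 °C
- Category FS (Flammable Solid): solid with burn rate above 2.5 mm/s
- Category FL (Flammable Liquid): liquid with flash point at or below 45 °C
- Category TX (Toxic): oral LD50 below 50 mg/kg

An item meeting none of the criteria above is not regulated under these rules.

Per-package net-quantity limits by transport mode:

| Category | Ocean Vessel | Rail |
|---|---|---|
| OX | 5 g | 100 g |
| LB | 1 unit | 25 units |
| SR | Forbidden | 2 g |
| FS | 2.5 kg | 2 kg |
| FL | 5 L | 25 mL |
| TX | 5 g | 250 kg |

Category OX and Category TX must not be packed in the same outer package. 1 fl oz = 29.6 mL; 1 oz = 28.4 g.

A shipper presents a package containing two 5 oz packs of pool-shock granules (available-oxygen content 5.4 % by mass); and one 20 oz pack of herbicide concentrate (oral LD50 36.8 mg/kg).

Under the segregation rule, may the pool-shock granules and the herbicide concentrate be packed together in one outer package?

No

Pool-shock granules: available-oxygen content 5.4 % by mass > 3 % by mass → Category OX (Oxidizer).
With oral LD50 36.8 mg/kg (< 50 mg/kg), the herbicide concentrate falls in Category TX.
Category OX and Category TX may not share an outer package.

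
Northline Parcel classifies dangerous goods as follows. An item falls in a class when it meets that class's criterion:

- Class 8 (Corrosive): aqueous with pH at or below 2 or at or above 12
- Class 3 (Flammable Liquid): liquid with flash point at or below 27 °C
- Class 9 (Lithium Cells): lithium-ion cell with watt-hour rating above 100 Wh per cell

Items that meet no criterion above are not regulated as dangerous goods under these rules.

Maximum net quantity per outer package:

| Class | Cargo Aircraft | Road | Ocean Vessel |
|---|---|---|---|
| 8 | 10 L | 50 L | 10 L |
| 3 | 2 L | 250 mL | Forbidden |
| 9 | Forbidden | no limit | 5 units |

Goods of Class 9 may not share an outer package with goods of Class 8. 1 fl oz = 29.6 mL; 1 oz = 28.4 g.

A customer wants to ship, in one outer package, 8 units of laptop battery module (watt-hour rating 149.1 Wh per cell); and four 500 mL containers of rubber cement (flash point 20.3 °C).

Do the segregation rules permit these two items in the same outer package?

Yes

Watt-hour rating 149.1 Wh per cell meets the Class 9 criterion (Lithium Cells), so the laptop battery module is Class 9.
The rubber cement has flash point 20.3 °C, which is ≤ 27 °C, so it is Class 3 (Flammable Liquid).
No segregation rule bars Class 9 with Class 3.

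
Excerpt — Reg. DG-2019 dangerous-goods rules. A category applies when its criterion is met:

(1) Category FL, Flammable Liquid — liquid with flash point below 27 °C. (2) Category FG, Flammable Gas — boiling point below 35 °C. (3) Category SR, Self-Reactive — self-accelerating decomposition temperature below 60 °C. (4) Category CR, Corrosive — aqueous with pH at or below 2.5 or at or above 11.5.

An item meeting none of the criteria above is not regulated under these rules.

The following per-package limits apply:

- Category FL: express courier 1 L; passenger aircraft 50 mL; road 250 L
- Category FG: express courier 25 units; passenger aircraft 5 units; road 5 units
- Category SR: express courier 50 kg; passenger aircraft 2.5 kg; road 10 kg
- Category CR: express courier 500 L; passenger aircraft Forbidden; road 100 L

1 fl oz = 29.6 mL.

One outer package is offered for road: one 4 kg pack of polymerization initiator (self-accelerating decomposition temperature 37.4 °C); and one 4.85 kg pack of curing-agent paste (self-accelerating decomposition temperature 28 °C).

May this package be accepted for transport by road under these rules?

With self-accelerating decomposition temperature 37.4 °C (< 60 °C), the polymerization initiator falls in Category SR.
Self-accelerating decomposition temperature 28 °C meets the Category SR criterion (Self-Reactive), so the curing-agent paste is Category SR.
Total Category SR: 4 kg + 4.85 kg = 8.85 kg.
8.85 kg is within the road limit of 10 kg for Category SR.

Yes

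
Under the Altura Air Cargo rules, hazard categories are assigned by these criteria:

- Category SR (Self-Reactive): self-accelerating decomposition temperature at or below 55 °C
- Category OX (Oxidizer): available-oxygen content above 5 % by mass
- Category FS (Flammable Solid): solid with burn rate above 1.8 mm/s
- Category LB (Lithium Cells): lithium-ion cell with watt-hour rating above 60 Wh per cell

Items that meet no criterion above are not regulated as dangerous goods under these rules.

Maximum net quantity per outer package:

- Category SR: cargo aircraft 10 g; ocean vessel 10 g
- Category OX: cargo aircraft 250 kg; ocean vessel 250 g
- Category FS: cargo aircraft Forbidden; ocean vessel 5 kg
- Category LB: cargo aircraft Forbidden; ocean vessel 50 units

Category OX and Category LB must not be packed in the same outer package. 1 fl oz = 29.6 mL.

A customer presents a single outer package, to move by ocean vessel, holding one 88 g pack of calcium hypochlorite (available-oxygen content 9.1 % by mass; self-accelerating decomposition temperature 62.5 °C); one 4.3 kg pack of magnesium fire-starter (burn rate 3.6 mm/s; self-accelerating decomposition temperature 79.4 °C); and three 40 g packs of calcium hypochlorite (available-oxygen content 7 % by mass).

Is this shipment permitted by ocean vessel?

Yes

With available-oxygen content 9.1 % by mass (> 5 % by mass), the calcium hypochlorite falls in Category OX.
Magnesium fire-starter: burn rate 3.6 mm/s > 1.8 mm/s → Category FS (Flammable Solid).
The calcium hypochlorite has available-oxygen content 7 % by mass, which is > 5 % by mass, so it is Category OX (Oxidizer).
Total Category OX: 88 g + (three 40 g packs = 120 g) = 208 g.
208 g is within the ocean vessel limit of 250 g for Category OX.
Category FS quantity: 4.3 kg.
4.3 kg ≤ 5 kg (ocean vessel limit, Category FS) — within limit.
The segregation rule (Category OX with Category LB) does not apply to Category OX with Category FS.
Every hazard category is within its ocean vessel limit and no segregation rule is violated.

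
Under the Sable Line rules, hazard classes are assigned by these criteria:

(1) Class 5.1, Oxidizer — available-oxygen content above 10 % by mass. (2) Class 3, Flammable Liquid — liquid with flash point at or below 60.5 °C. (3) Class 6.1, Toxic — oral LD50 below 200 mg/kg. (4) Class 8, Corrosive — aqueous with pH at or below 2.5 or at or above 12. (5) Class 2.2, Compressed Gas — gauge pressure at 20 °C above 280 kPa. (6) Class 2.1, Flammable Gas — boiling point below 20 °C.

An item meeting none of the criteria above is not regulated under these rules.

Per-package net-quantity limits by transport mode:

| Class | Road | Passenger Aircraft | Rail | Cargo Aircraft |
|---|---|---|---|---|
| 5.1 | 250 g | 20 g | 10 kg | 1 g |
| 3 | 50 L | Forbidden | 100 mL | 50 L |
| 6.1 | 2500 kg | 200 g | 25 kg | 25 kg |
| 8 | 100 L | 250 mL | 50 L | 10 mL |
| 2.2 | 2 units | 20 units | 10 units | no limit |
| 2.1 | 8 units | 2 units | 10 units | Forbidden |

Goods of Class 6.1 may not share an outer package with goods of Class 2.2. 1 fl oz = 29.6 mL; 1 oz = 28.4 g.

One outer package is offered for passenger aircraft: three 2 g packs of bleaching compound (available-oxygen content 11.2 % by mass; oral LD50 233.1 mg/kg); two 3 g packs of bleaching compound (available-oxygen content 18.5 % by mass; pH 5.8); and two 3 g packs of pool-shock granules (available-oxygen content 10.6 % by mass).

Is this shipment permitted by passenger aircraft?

Yes

With available-oxygen content 11.2 % by mass (> 10 % by mass), the bleaching compound falls in Class 5.1.
Bleaching compound: available-oxygen content 18.5 % by mass > 10 % by mass → Class 5.1 (Oxidizer).
The pool-shock granules have available-oxygen content 10.6 % by mass, which is > 10 % by mass, so they are Class 5.1 (Oxidizer).
Class 5.1 net quantity: (three 2 g packs = 6 g) + (two 3 g packs = 6 g) + (two 3 g packs = 6 g) = 18 g.
That is within the Class 5.1 passenger aircraft limit of 20 g.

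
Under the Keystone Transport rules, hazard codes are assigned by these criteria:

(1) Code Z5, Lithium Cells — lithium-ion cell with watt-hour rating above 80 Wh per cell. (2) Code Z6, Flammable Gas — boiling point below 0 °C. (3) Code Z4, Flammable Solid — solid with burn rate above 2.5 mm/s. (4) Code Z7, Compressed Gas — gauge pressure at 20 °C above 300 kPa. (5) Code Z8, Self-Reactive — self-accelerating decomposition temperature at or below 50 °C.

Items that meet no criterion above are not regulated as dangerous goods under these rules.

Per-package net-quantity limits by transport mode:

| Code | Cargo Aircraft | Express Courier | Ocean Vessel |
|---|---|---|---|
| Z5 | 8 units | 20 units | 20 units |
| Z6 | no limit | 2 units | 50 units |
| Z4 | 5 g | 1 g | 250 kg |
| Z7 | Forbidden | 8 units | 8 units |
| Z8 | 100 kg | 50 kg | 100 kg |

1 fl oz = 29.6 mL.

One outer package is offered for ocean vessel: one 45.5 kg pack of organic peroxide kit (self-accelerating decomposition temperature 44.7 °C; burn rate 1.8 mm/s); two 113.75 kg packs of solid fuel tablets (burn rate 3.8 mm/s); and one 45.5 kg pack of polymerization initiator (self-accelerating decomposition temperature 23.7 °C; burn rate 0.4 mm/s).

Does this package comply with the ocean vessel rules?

Yes

The organic peroxide kit has self-accelerating decomposition temperature 44.7 °C, which is ≤ 50 °C, so it is Code Z8 (Self-Reactive).
The solid fuel tablets have burn rate 3.8 mm/s, which is > 2.5 mm/s, so they are Code Z4 (Flammable Solid).
Self-accelerating decomposition temperature 23.7 °C meets the Code Z8 criterion (Self-Reactive), so the polymerization initiator is Code Z8.
Code Z8 net quantity: 45.5 kg + 45.5 kg = 91 kg.
That is within the Code Z8 ocean vessel limit of 100 kg.
Code Z4 quantity: two 113.75 kg packs = 227.5 kg.
227.5 kg ≤ 250 kg (ocean vessel limit, Code Z4) — within limit.
Every hazard code is within its ocean vessel limit and no segregation rule is violated.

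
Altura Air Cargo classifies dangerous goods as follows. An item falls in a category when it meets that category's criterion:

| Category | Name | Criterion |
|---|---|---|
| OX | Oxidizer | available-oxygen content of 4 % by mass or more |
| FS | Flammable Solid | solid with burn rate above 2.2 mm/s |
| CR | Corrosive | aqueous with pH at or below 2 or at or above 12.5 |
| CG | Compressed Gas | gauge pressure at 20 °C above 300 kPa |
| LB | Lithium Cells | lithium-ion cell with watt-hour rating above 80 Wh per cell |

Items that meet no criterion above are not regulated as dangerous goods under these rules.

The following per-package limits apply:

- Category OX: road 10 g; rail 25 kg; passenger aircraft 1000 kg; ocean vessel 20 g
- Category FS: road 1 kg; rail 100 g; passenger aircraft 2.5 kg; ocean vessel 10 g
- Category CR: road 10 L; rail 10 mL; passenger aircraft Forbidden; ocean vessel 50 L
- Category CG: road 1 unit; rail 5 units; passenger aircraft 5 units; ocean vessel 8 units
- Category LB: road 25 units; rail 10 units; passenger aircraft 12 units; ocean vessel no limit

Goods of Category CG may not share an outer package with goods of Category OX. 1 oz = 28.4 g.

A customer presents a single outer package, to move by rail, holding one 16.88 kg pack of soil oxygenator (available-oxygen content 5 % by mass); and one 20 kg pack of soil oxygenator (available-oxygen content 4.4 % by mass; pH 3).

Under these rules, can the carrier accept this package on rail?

No

With available-oxygen content 5 % by mass (≥ 4 % by mass), the soil oxygenator falls in Category OX.
With available-oxygen content 4.4 % by mass (≥ 4 % by mass), the soil oxygenator falls in Category OX.
Category OX net quantity: 16.88 kg + 20 kg = 36.88 kg.
36.88 kg exceeds the rail limit of 25 kg for Category OX.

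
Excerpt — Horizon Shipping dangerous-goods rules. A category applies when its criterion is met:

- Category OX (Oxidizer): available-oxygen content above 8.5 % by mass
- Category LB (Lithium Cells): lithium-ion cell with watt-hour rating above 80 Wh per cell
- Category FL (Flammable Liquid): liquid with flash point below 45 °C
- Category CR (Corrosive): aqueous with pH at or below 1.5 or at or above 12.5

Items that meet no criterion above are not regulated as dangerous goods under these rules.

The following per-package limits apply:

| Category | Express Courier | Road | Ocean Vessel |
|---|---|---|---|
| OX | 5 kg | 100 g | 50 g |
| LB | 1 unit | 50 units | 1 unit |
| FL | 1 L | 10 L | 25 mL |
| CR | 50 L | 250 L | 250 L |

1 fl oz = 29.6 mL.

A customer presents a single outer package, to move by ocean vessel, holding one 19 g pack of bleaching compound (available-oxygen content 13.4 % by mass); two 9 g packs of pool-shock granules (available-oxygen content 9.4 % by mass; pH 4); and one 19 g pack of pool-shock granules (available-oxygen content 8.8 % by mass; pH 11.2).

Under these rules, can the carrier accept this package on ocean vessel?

Bleaching compound: available-oxygen content 13.4 % by mass > 8.5 % by mass → Category OX (Oxidizer).
With available-oxygen content 9.4 % by mass (> 8.5 % by mass), the pool-shock granules fall in Category OX.
The pool-shock granules have available-oxygen content 8.8 % by mass, which is > 8.5 % by mass, so they are Category OX (Oxidizer).
Category OX net quantity: 19 g + (two 9 g packs = 18 g) + 19 g = 56 g.
56 g > 50 g (ocean vessel limit, Category OX) — over the limit.

No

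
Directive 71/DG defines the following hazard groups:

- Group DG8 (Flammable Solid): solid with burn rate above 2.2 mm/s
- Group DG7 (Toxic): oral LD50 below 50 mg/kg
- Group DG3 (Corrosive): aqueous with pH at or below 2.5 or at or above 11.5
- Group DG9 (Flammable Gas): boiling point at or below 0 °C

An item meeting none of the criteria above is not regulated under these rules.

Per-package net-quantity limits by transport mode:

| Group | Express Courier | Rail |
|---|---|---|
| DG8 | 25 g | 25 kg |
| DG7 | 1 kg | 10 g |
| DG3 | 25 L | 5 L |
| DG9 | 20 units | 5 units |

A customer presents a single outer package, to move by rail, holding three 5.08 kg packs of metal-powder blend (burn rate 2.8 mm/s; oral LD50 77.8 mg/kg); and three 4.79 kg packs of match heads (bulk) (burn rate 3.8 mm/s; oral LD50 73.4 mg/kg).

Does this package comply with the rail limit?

No

Burn rate 2.8 mm/s meets the Group DG8 criterion (Flammable Solid), so the metal-powder blend is Group DG8.
The match heads (bulk) have burn rate 3.8 mm/s, which is > 2.2 mm/s, so they are Group DG8 (Flammable Solid).
Total Group DG8: (three 5.08 kg packs = 15.24 kg) + (three 4.79 kg packs = 14.37 kg) = 29.61 kg.
29.61 kg exceeds the rail limit of 25 kg for Group DG8.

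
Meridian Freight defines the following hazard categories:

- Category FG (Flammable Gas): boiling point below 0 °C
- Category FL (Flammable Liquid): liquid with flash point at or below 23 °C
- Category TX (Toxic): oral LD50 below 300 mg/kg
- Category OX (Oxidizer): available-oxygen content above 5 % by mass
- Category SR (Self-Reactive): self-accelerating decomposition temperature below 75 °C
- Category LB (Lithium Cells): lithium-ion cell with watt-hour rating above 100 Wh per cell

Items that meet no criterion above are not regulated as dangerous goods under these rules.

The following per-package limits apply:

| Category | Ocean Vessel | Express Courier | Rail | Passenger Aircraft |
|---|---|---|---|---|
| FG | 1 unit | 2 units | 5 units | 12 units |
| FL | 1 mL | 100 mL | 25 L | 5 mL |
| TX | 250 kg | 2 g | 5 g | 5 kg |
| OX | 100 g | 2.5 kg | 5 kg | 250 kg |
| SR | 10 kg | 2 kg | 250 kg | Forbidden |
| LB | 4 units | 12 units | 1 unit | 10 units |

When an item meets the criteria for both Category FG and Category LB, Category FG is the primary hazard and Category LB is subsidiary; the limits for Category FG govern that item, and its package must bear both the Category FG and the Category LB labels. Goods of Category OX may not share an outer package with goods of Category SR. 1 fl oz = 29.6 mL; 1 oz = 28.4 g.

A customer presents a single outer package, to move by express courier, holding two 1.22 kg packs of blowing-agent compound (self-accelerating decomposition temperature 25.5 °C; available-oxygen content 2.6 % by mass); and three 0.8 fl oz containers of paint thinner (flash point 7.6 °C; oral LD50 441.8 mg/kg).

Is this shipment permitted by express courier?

No

With self-accelerating decomposition temperature 25.5 °C (< 75 °C), the blowing-agent compound falls in Category SR.
The paint thinner has flash point 7.6 °C, which is ≤ 23 °C, so it is Category FL (Flammable Liquid).
Category SR quantity: two 1.22 kg packs = 2.44 kg.
That exceeds the Category SR express courier limit of 2 kg.
Category FL quantity: three 0.8 fl oz containers = 71.04 mL.
71.04 mL is within the express courier limit of 100 mL for Category FL.
The segregation rule (Category OX with Category SR) does not apply to Category SR with Category FL.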